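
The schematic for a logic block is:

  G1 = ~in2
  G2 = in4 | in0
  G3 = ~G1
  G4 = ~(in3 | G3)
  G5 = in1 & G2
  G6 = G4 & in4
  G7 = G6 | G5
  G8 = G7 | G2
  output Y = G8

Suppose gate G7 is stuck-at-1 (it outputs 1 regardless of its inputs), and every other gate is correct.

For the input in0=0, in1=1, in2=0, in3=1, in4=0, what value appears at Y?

Propagate with G7 forced: G1=1, G2=0, G3=0, G4=0, G5=0, G6=0, G7=1 [stuck-at-1], G8=1.
So Y = 1. (Without the fault it would be 0.)

1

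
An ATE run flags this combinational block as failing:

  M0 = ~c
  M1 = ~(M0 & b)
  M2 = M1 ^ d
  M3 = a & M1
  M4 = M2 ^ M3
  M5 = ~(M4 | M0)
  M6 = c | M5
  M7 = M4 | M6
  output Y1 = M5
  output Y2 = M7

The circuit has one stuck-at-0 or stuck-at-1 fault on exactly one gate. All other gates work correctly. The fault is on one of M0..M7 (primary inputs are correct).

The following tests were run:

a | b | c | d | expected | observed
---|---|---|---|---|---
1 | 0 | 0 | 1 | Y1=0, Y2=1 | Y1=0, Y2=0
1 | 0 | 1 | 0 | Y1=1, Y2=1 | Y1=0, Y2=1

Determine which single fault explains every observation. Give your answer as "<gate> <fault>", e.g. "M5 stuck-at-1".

Fault-free values for test 1 (a=1, b=0, c=0, d=1): M0=1, M1=1, M2=0, M3=1, M4=1, M5=0, M6=0, M7=1, giving Y1=0, Y2=1. Observed Y1=0, Y2=0.
Test 1: faults giving observed Y1=0, Y2=0 are {M2 stuck-at-1, M3 stuck-at-0, M4 stuck-at-0, M7 stuck-at-0}.
Test 2 (a=1, b=0, c=1, d=0): fault-free M0=0, M1=1, M2=1, M3=1, M4=0, M5=1, M6=1, M7=1 → Y1=1, Y2=1; observed Y1=0, Y2=1. Eliminates M2 stuck-at-1, M4 stuck-at-0, M7 stuck-at-0.
Only M3 stuck-at-0 is consistent with every test.

M3 stuck-at-0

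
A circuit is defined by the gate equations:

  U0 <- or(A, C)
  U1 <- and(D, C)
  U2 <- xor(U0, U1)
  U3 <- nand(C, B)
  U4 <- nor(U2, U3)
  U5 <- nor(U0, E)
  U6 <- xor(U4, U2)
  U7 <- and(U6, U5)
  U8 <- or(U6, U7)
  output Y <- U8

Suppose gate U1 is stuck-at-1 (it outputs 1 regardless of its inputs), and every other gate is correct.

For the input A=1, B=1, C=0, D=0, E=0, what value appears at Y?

Propagate with U1 forced: U0=1, U1=1 [stuck-at-1], U2=0, U3=1, U4=0, U5=0, U6=0, U7=0, U8=0.
So Y = 0. (Without the fault it would be 1.)

0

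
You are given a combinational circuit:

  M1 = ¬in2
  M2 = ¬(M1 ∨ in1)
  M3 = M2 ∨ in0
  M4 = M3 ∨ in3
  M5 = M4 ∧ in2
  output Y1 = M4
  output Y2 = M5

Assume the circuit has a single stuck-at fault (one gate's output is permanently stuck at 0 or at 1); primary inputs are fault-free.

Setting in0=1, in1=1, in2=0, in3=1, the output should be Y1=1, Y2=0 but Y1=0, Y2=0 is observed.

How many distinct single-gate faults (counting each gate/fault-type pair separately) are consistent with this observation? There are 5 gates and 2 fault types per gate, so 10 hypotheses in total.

1

Fault-free: M1=1, M2=0, M3=1, M4=1, M5=0 → Y1=1, Y2=0. Observed Y1=0, Y2=0.
  M1 stuck-at-0: output Y1=1, Y2=0 ✗
  M1 stuck-at-1: output Y1=1, Y2=0 ✗
  M2 stuck-at-0: output Y1=1, Y2=0 ✗
  M2 stuck-at-1: output Y1=1, Y2=0 ✗
  M3 stuck-at-0: output Y1=1, Y2=0 ✗
  M3 stuck-at-1: output Y1=1, Y2=0 ✗
  M4 stuck-at-0: output Y1=0, Y2=0 ✓
  M4 stuck-at-1: output Y1=1, Y2=0 ✗
  M5 stuck-at-0: output Y1=1, Y2=0 ✗
  M5 stuck-at-1: output Y1=1, Y2=1 ✗
Consistent faults: {M4 stuck-at-0} — 1 in all.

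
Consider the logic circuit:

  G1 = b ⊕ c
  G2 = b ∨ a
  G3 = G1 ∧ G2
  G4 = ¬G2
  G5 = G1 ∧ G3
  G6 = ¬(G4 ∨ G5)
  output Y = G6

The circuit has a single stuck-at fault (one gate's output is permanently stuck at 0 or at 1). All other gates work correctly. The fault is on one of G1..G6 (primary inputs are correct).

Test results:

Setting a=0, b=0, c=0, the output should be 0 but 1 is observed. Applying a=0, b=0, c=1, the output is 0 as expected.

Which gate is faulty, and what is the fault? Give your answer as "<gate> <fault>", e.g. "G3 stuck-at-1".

G2 stuck-at-1

Fault-free values for test 1 (a=0, b=0, c=0): G1=0, G2=0, G3=0, G4=1, G5=0, G6=0, giving Y=0. Observed 1.
Test 1: faults giving observed 1 are {G2 stuck-at-1, G4 stuck-at-0, G6 stuck-at-1}.
Test 2 (a=0, b=0, c=1): fault-free G1=1, G2=0, G3=0, G4=1, G5=0, G6=0 → 0; observed 0. Eliminates G4 stuck-at-0, G6 stuck-at-1.
Only G2 stuck-at-1 is consistent with every test.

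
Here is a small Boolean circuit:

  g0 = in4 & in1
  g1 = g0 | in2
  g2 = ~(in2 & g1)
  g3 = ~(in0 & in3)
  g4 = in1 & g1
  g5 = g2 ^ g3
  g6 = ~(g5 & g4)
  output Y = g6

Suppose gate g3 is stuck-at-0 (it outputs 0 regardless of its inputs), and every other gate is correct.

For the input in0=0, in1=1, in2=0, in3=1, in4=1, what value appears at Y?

Propagate with g3 forced: g0=1, g1=1, g2=1, g3=0 [stuck-at-0], g4=1, g5=1, g6=0.
So Y = 0. (Without the fault it would be 1.)

0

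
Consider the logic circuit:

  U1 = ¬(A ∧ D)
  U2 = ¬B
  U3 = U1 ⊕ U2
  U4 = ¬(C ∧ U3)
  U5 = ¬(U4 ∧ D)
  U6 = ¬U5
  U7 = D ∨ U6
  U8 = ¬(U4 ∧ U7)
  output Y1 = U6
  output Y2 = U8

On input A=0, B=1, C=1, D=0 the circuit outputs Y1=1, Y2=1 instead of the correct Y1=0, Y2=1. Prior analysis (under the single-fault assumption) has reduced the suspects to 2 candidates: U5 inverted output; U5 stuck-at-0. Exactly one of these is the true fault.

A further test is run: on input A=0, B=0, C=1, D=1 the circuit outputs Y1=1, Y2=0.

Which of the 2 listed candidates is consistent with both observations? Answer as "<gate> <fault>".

Evaluate each candidate on input A=0, B=0, C=1, D=1:
  U5 inverted output: U1=1, U2=1, U3=0, U4=1, U5=1 [inverted output], U6=0, U7=1, U8=0 → Y1=0, Y2=0 — eliminated
  U5 stuck-at-0: U1=1, U2=1, U3=0, U4=1, U5=0 [stuck-at-0], U6=1, U7=1, U8=0 → Y1=1, Y2=0 — matches
Only U5 stuck-at-0 reproduces the observed Y1=1, Y2=0.

U5 stuck-at-0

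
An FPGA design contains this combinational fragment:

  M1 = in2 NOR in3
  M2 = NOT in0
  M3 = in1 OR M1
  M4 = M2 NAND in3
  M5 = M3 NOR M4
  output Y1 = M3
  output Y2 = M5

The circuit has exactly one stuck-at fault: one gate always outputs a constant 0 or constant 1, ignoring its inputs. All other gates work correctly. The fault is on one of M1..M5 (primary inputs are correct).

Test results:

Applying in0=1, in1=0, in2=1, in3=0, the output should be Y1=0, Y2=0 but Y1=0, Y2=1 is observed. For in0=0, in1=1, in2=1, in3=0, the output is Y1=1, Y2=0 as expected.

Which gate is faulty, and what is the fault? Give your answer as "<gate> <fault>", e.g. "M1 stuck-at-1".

M4 stuck-at-0

Fault-free values for test 1 (in0=1, in1=0, in2=1, in3=0): M1=0, M2=0, M3=0, M4=1, M5=0, giving Y1=0, Y2=0. Observed Y1=0, Y2=1.
Test 1: faults giving observed Y1=0, Y2=1 are {M4 stuck-at-0, M5 stuck-at-1}.
Test 2 (in0=0, in1=1, in2=1, in3=0): fault-free M1=0, M2=1, M3=1, M4=1, M5=0 → Y1=1, Y2=0; observed Y1=1, Y2=0. Eliminates M5 stuck-at-1.
Only M4 stuck-at-0 is consistent with every test.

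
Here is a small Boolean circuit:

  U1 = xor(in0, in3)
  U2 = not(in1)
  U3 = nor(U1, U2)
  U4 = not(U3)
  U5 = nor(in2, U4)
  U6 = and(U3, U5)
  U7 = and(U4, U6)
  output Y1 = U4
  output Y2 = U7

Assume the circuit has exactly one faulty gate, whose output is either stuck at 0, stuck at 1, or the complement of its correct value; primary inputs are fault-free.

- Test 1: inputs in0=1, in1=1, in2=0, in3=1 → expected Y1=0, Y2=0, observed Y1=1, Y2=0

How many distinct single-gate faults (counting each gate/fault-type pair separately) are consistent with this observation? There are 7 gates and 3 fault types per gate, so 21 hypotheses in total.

8

Fault-free: U1=0, U2=0, U3=1, U4=0, U5=1, U6=1, U7=0 → Y1=0, Y2=0. Observed Y1=1, Y2=0.
  U1: stuck-at-1, inverted output ✓; others ✗
  U2: stuck-at-1, inverted output ✓; others ✗
  U3: stuck-at-0, inverted output ✓; others ✗
  U4: stuck-at-1, inverted output ✓; others ✗
  U5: none of the 3 fault types match ✗
  U6: none of the 3 fault types match ✗
  U7: none of the 3 fault types match ✗
Consistent faults: {U1 stuck-at-1, U1 inverted output, U2 stuck-at-1, U2 inverted output, U3 stuck-at-0, U3 inverted output, U4 stuck-at-1, U4 inverted output} — 8 in all.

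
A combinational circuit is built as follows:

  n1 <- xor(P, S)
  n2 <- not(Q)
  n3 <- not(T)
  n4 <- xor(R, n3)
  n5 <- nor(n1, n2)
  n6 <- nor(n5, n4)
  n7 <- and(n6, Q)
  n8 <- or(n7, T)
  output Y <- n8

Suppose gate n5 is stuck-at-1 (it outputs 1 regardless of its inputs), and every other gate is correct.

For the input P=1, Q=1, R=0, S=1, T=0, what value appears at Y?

0

Propagate with n5 forced: n1=0, n2=0, n3=1, n4=1, n5=1 [stuck-at-1], n6=0, n7=0, n8=0.
So Y = 0. (Same as the fault-free value — the fault is masked on this input.)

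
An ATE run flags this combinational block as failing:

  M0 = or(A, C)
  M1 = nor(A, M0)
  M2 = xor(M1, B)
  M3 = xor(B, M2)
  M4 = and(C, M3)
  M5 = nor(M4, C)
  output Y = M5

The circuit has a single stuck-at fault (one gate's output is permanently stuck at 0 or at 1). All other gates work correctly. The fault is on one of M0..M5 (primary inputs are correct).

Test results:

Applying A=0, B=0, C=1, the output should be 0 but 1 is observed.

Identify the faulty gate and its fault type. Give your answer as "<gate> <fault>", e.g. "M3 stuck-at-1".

Fault-free values for test 1 (A=0, B=0, C=1): M0=1, M1=0, M2=0, M3=0, M4=0, M5=0, giving Y=0. Observed 1.
Test 1: faults giving observed 1 are {M5 stuck-at-1}.
Only M5 stuck-at-1 is consistent with every test.

M5 stuck-at-1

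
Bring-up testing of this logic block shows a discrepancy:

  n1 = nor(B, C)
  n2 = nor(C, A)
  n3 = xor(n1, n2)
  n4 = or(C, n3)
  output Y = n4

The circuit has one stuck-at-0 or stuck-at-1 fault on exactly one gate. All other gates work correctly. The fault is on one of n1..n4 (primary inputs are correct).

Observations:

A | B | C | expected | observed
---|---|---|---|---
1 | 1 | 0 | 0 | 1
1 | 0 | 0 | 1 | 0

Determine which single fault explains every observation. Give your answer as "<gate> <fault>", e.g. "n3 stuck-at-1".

n2 stuck-at-1

Fault-free values for test 1 (A=1, B=1, C=0): n1=0, n2=0, n3=0, n4=0, giving Y=0. Observed 1.
Test 1: faults giving observed 1 are {n1 stuck-at-1, n2 stuck-at-1, n3 stuck-at-1, n4 stuck-at-1}.
Test 2 (A=1, B=0, C=0): fault-free n1=1, n2=0, n3=1, n4=1 → 1; observed 0. Eliminates n1 stuck-at-1, n3 stuck-at-1, n4 stuck-at-1.
Only n2 stuck-at-1 is consistent with every test.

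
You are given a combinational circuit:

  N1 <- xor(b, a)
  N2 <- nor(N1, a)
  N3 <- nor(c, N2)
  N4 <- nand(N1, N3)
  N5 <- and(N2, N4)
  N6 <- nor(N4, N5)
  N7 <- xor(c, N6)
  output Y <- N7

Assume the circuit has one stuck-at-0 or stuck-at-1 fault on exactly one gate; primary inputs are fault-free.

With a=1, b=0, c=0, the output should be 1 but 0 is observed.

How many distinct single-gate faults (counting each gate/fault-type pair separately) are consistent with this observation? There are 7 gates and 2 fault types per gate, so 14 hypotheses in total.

Fault-free: N1=1, N2=0, N3=1, N4=0, N5=0, N6=1, N7=1 → 1. Observed 0.
  N1 stuck-at-0: output 0 ✓
  N1 stuck-at-1: output 1 ✗
  N2 stuck-at-0: output 1 ✗
  N2 stuck-at-1: output 0 ✓
  N3 stuck-at-0: output 0 ✓
  N3 stuck-at-1: output 1 ✗
  N4 stuck-at-0: output 1 ✗
  N4 stuck-at-1: output 0 ✓
  N5 stuck-at-0: output 1 ✗
  N5 stuck-at-1: output 0 ✓
  N6 stuck-at-0: output 0 ✓
  N6 stuck-at-1: output 1 ✗
  N7 stuck-at-0: output 0 ✓
  N7 stuck-at-1: output 1 ✗
Consistent faults: {N1 stuck-at-0, N2 stuck-at-1, N3 stuck-at-0, N4 stuck-at-1, N5 stuck-at-1, N6 stuck-at-0, N7 stuck-at-0} — 7 in all.

7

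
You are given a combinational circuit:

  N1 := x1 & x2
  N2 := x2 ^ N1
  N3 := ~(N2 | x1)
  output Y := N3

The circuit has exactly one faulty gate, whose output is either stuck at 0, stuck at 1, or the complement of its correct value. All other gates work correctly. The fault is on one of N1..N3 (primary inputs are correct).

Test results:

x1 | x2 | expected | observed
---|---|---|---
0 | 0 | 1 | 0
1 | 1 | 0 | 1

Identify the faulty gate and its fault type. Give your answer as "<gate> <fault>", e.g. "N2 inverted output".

Fault-free values for test 1 (x1=0, x2=0): N1=0, N2=0, N3=1, giving Y=1. Observed 0.
Test 1: faults giving observed 0 are {N1 stuck-at-1, N1 inverted output, N2 stuck-at-1, N2 inverted output, N3 stuck-at-0, N3 inverted output}.
Test 2 (x1=1, x2=1): fault-free N1=1, N2=0, N3=0 → 0; observed 1. Eliminates N1 stuck-at-1, N1 inverted output, N2 stuck-at-1, N2 inverted output, N3 stuck-at-0.
Only N3 inverted output is consistent with every test.

N3 inverted output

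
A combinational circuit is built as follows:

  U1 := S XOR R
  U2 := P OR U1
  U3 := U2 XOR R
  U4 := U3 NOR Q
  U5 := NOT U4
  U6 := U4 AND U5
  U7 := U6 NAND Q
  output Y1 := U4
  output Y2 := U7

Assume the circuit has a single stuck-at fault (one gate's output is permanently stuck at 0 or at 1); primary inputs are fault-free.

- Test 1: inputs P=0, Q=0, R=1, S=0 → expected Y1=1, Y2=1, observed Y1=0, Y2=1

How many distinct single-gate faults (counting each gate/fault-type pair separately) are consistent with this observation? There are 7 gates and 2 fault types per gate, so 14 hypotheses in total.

Fault-free: U1=1, U2=1, U3=0, U4=1, U5=0, U6=0, U7=1 → Y1=1, Y2=1. Observed Y1=0, Y2=1.
  U1 stuck-at-0: output Y1=0, Y2=1 ✓
  U1 stuck-at-1: output Y1=1, Y2=1 ✗
  U2 stuck-at-0: output Y1=0, Y2=1 ✓
  U2 stuck-at-1: output Y1=1, Y2=1 ✗
  U3 stuck-at-0: output Y1=1, Y2=1 ✗
  U3 stuck-at-1: output Y1=0, Y2=1 ✓
  U4 stuck-at-0: output Y1=0, Y2=1 ✓
  U4 stuck-at-1: output Y1=1, Y2=1 ✗
  U5 stuck-at-0: output Y1=1, Y2=1 ✗
  U5 stuck-at-1: output Y1=1, Y2=1 ✗
  U6 stuck-at-0: output Y1=1, Y2=1 ✗
  U6 stuck-at-1: output Y1=1, Y2=1 ✗
  U7 stuck-at-0: output Y1=1, Y2=0 ✗
  U7 stuck-at-1: output Y1=1, Y2=1 ✗
Consistent faults: {U1 stuck-at-0, U2 stuck-at-0, U3 stuck-at-1, U4 stuck-at-0} — 4 in all.

4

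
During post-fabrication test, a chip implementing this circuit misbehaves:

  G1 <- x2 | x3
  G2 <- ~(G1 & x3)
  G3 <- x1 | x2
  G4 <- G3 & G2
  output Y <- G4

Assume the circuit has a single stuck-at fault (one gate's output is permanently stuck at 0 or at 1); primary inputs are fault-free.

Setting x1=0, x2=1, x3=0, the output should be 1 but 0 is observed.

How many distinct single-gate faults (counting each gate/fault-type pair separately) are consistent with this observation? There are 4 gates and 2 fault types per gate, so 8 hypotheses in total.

3

Fault-free: G1=1, G2=1, G3=1, G4=1 → 1. Observed 0.
  G1 stuck-at-0: output 1 ✗
  G1 stuck-at-1: output 1 ✗
  G2 stuck-at-0: output 0 ✓
  G2 stuck-at-1: output 1 ✗
  G3 stuck-at-0: output 0 ✓
  G3 stuck-at-1: output 1 ✗
  G4 stuck-at-0: output 0 ✓
  G4 stuck-at-1: output 1 ✗
Consistent faults: {G2 stuck-at-0, G3 stuck-at-0, G4 stuck-at-0} — 3 in all.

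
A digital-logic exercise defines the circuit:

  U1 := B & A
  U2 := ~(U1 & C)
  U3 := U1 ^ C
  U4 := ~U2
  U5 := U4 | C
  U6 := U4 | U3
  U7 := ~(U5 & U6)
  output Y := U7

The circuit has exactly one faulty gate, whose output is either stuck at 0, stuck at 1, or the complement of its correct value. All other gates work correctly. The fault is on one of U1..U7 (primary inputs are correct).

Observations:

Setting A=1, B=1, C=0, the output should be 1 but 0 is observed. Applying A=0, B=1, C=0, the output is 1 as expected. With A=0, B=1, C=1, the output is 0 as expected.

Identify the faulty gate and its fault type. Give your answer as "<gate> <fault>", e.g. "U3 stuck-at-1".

U5 stuck-at-1

Fault-free values for test 1 (A=1, B=1, C=0): U1=1, U2=1, U3=1, U4=0, U5=0, U6=1, U7=1, giving Y=1. Observed 0.
Test 1: faults giving observed 0 are {U2 stuck-at-0, U2 inverted output, U4 stuck-at-1, U4 inverted output, U5 stuck-at-1, U5 inverted output, U7 stuck-at-0, U7 inverted output}.
Test 2 (A=0, B=1, C=0): fault-free U1=0, U2=1, U3=0, U4=0, U5=0, U6=0, U7=1 → 1; observed 1. Eliminates U2 stuck-at-0, U2 inverted output, U4 stuck-at-1, U4 inverted output, U7 stuck-at-0, U7 inverted output.
Test 3 (A=0, B=1, C=1): fault-free U1=0, U2=1, U3=1, U4=0, U5=1, U6=1, U7=0 → 0; observed 0. Eliminates U5 inverted output.
Only U5 stuck-at-1 is consistent with every test.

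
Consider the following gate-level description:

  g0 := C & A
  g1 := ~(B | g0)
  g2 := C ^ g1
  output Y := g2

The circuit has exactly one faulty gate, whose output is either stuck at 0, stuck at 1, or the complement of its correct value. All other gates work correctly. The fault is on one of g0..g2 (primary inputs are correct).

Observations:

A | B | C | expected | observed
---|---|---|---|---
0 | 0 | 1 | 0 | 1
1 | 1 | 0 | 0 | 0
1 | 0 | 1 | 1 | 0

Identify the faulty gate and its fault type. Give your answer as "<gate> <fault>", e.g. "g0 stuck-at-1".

Fault-free values for test 1 (A=0, B=0, C=1): g0=0, g1=1, g2=0, giving Y=0. Observed 1.
Test 1: faults giving observed 1 are {g0 stuck-at-1, g0 inverted output, g1 stuck-at-0, g1 inverted output, g2 stuck-at-1, g2 inverted output}.
Test 2 (A=1, B=1, C=0): fault-free g0=0, g1=0, g2=0 → 0; observed 0. Eliminates g1 inverted output, g2 stuck-at-1, g2 inverted output.
Test 3 (A=1, B=0, C=1): fault-free g0=1, g1=0, g2=1 → 1; observed 0. Eliminates g0 stuck-at-1, g1 stuck-at-0.
Only g0 inverted output is consistent with every test.

g0 inverted output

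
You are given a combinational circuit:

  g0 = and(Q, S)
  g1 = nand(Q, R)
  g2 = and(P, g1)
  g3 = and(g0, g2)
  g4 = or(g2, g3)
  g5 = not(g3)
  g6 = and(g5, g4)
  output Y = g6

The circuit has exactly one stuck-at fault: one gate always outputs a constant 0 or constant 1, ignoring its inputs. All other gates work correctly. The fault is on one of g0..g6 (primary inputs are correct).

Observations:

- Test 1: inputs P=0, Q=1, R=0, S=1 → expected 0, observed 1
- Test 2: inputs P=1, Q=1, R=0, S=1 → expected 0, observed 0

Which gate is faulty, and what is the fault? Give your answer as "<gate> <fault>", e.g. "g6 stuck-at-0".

g4 stuck-at-1

Fault-free values for test 1 (P=0, Q=1, R=0, S=1): g0=1, g1=1, g2=0, g3=0, g4=0, g5=1, g6=0, giving Y=0. Observed 1.
Test 1: faults giving observed 1 are {g4 stuck-at-1, g6 stuck-at-1}.
Test 2 (P=1, Q=1, R=0, S=1): fault-free g0=1, g1=1, g2=1, g3=1, g4=1, g5=0, g6=0 → 0; observed 0. Eliminates g6 stuck-at-1.
Only g4 stuck-at-1 is consistent with every test.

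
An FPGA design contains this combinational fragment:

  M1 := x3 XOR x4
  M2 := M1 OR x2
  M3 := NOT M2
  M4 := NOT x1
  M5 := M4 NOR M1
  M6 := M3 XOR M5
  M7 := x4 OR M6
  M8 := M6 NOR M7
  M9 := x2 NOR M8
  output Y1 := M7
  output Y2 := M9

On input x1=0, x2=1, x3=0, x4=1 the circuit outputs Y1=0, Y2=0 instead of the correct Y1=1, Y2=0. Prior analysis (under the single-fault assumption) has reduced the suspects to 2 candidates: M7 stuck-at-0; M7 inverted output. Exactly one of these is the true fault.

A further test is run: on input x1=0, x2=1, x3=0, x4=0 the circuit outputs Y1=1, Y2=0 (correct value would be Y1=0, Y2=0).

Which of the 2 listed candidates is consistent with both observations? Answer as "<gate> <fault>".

Evaluate each candidate on input x1=0, x2=1, x3=0, x4=0:
  M7 stuck-at-0: M1=0, M2=1, M3=0, M4=1, M5=0, M6=0, M7=0 [stuck-at-0], M8=1, M9=0 → Y1=0, Y2=0 — eliminated
  M7 inverted output: M1=0, M2=1, M3=0, M4=1, M5=0, M6=0, M7=1 [inverted output], M8=0, M9=0 → Y1=1, Y2=0 — matches
Only M7 inverted output reproduces the observed Y1=1, Y2=0.

M7 inverted output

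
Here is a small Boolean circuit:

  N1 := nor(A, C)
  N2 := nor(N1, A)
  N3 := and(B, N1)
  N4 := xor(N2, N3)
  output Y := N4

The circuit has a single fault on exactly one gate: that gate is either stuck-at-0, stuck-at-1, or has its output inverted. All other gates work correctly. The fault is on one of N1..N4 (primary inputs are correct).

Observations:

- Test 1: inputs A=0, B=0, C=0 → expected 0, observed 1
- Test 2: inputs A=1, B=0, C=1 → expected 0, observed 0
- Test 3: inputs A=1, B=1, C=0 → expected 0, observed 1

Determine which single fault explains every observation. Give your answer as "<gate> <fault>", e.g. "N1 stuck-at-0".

N1 inverted output

Fault-free values for test 1 (A=0, B=0, C=0): N1=1, N2=0, N3=0, N4=0, giving Y=0. Observed 1.
Test 1: faults giving observed 1 are {N1 stuck-at-0, N1 inverted output, N2 stuck-at-1, N2 inverted output, N3 stuck-at-1, N3 inverted output, N4 stuck-at-1, N4 inverted output}.
Test 2 (A=1, B=0, C=1): fault-free N1=0, N2=0, N3=0, N4=0 → 0; observed 0. Eliminates N2 stuck-at-1, N2 inverted output, N3 stuck-at-1, N3 inverted output, N4 stuck-at-1, N4 inverted output.
Test 3 (A=1, B=1, C=0): fault-free N1=0, N2=0, N3=0, N4=0 → 0; observed 1. Eliminates N1 stuck-at-0.
Only N1 inverted output is consistent with every test.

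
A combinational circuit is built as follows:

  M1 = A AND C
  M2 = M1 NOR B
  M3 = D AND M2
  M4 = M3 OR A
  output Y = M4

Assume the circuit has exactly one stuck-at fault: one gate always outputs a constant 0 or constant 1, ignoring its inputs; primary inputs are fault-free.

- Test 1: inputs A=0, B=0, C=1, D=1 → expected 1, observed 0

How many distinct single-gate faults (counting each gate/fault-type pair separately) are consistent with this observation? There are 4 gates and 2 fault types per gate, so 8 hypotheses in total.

4

Fault-free: M1=0, M2=1, M3=1, M4=1 → 1. Observed 0.
  M1 stuck-at-0: output 1 ✗
  M1 stuck-at-1: output 0 ✓
  M2 stuck-at-0: output 0 ✓
  M2 stuck-at-1: output 1 ✗
  M3 stuck-at-0: output 0 ✓
  M3 stuck-at-1: output 1 ✗
  M4 stuck-at-0: output 0 ✓
  M4 stuck-at-1: output 1 ✗
Consistent faults: {M1 stuck-at-1, M2 stuck-at-0, M3 stuck-at-0, M4 stuck-at-0} — 4 in all.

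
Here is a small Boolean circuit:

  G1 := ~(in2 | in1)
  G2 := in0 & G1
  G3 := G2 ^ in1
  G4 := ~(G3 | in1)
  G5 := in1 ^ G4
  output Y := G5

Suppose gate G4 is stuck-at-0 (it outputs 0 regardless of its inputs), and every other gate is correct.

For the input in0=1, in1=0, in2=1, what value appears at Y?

0

Propagate with G4 forced: G1=0, G2=0, G3=0, G4=0 [stuck-at-0], G5=0.
So Y = 0. (Without the fault it would be 1.)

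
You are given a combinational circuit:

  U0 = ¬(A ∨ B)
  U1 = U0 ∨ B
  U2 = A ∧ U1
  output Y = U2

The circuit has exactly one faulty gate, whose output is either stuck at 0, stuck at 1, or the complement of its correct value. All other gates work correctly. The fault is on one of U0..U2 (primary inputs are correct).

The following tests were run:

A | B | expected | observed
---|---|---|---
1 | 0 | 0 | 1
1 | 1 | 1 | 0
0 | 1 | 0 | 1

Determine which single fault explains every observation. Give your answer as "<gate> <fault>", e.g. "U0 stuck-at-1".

Fault-free values for test 1 (A=1, B=0): U0=0, U1=0, U2=0, giving Y=0. Observed 1.
Test 1: faults giving observed 1 are {U0 stuck-at-1, U0 inverted output, U1 stuck-at-1, U1 inverted output, U2 stuck-at-1, U2 inverted output}.
Test 2 (A=1, B=1): fault-free U0=0, U1=1, U2=1 → 1; observed 0. Eliminates U0 stuck-at-1, U0 inverted output, U1 stuck-at-1, U2 stuck-at-1.
Test 3 (A=0, B=1): fault-free U0=0, U1=1, U2=0 → 0; observed 1. Eliminates U1 inverted output.
Only U2 inverted output is consistent with every test.

U2 inverted output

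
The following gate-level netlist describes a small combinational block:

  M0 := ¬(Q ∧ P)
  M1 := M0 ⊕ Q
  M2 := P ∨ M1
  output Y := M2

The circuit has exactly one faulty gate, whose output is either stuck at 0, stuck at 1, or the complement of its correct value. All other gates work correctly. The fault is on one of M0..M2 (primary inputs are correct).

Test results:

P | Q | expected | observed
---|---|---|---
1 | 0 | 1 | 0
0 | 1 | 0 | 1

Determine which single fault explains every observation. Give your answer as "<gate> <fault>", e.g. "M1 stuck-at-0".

Fault-free values for test 1 (P=1, Q=0): M0=1, M1=1, M2=1, giving Y=1. Observed 0.
Test 1: faults giving observed 0 are {M2 stuck-at-0, M2 inverted output}.
Test 2 (P=0, Q=1): fault-free M0=1, M1=0, M2=0 → 0; observed 1. Eliminates M2 stuck-at-0.
Only M2 inverted output is consistent with every test.

M2 inverted output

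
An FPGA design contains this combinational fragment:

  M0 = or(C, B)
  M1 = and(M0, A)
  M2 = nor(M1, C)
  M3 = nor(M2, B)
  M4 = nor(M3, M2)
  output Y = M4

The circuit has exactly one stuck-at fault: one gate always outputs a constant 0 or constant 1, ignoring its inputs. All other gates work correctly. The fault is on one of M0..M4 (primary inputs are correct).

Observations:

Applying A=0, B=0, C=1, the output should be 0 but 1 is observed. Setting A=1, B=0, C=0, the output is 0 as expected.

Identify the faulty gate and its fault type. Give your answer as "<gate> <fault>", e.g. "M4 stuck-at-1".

M3 stuck-at-0

Fault-free values for test 1 (A=0, B=0, C=1): M0=1, M1=0, M2=0, M3=1, M4=0, giving Y=0. Observed 1.
Test 1: faults giving observed 1 are {M3 stuck-at-0, M4 stuck-at-1}.
Test 2 (A=1, B=0, C=0): fault-free M0=0, M1=0, M2=1, M3=0, M4=0 → 0; observed 0. Eliminates M4 stuck-at-1.
Only M3 stuck-at-0 is consistent with every test.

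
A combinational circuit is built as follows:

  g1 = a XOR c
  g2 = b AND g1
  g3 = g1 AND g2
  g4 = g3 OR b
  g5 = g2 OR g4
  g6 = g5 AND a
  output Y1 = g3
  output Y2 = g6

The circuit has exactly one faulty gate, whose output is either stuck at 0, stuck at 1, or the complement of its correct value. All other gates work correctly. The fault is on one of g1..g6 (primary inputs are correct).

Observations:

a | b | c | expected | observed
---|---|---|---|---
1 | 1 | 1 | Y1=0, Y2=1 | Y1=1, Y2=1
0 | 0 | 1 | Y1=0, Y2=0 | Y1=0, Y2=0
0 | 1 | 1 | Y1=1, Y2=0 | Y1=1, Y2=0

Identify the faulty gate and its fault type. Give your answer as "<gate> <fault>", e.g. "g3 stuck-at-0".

Fault-free values for test 1 (a=1, b=1, c=1): g1=0, g2=0, g3=0, g4=1, g5=1, g6=1, giving Y1=0, Y2=1. Observed Y1=1, Y2=1.
Test 1: faults giving observed Y1=1, Y2=1 are {g1 stuck-at-1, g1 inverted output, g3 stuck-at-1, g3 inverted output}.
Test 2 (a=0, b=0, c=1): fault-free g1=1, g2=0, g3=0, g4=0, g5=0, g6=0 → Y1=0, Y2=0; observed Y1=0, Y2=0. Eliminates g3 stuck-at-1, g3 inverted output.
Test 3 (a=0, b=1, c=1): fault-free g1=1, g2=1, g3=1, g4=1, g5=1, g6=0 → Y1=1, Y2=0; observed Y1=1, Y2=0. Eliminates g1 inverted output.
Only g1 stuck-at-1 is consistent with every test.

g1 stuck-at-1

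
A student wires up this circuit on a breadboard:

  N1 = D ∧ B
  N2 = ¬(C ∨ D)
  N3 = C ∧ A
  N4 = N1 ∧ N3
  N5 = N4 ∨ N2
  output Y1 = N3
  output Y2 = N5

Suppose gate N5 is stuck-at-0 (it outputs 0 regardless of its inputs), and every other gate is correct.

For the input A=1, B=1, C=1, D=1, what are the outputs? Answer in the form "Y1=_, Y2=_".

Propagate with N5 forced: N1=1, N2=0, N3=1, N4=1, N5=0 [stuck-at-0].
So the outputs are Y1=1, Y2=0. (Without the fault they would be Y1=1, Y2=1.)

Y1=1, Y2=0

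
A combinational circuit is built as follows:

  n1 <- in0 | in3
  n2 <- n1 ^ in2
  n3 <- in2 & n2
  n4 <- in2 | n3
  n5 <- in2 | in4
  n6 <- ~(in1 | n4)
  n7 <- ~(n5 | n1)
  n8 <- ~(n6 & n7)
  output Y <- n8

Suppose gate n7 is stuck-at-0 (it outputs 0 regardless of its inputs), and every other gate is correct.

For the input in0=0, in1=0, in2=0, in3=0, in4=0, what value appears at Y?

Propagate with n7 forced: n1=0, n2=0, n3=0, n4=0, n5=0, n6=1, n7=0 [stuck-at-0], n8=1.
So Y = 1. (Without the fault it would be 0.)

1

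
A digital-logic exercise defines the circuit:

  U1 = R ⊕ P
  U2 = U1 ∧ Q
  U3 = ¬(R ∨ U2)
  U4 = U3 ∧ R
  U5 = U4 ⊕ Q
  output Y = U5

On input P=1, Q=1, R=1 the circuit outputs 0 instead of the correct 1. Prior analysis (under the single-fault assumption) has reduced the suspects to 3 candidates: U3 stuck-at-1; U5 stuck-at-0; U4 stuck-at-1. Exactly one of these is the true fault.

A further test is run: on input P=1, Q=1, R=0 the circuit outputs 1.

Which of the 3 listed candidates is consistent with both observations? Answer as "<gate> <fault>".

U3 stuck-at-1

Evaluate each candidate on input P=1, Q=1, R=0:
  U3 stuck-at-1: U1=1, U2=1, U3=1 [stuck-at-1], U4=0, U5=1 → 1 — matches
  U5 stuck-at-0: U1=1, U2=1, U3=0, U4=0, U5=0 [stuck-at-0] → 0 — eliminated
  U4 stuck-at-1: U1=1, U2=1, U3=0, U4=1 [stuck-at-1], U5=0 → 0 — eliminated
Only U3 stuck-at-1 reproduces the observed 1.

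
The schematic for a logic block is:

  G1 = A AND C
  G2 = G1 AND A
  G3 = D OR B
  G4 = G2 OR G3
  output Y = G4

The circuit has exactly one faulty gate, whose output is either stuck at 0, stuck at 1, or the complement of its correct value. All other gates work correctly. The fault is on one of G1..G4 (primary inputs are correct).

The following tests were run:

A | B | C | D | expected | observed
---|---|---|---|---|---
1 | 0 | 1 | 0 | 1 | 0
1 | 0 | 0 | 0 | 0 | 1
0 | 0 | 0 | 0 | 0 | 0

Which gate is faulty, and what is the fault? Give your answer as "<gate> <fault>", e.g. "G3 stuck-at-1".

G1 inverted output

Fault-free values for test 1 (A=1, B=0, C=1, D=0): G1=1, G2=1, G3=0, G4=1, giving Y=1. Observed 0.
Test 1: faults giving observed 0 are {G1 stuck-at-0, G1 inverted output, G2 stuck-at-0, G2 inverted output, G4 stuck-at-0, G4 inverted output}.
Test 2 (A=1, B=0, C=0, D=0): fault-free G1=0, G2=0, G3=0, G4=0 → 0; observed 1. Eliminates G1 stuck-at-0, G2 stuck-at-0, G4 stuck-at-0.
Test 3 (A=0, B=0, C=0, D=0): fault-free G1=0, G2=0, G3=0, G4=0 → 0; observed 0. Eliminates G2 inverted output, G4 inverted output.
Only G1 inverted output is consistent with every test.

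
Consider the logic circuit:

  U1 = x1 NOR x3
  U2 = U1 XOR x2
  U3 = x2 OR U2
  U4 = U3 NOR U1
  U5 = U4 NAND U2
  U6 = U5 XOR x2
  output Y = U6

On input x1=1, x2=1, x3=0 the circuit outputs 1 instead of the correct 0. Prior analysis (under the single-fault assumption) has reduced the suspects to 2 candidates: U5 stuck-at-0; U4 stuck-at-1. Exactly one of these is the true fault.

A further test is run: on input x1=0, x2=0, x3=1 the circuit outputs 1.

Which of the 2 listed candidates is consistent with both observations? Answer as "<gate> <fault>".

U4 stuck-at-1

Evaluate each candidate on input x1=0, x2=0, x3=1:
  U5 stuck-at-0: U1=0, U2=0, U3=0, U4=1, U5=0 [stuck-at-0], U6=0 → 0 — eliminated
  U4 stuck-at-1: U1=0, U2=0, U3=0, U4=1 [stuck-at-1], U5=1, U6=1 → 1 — matches
Only U4 stuck-at-1 reproduces the observed 1.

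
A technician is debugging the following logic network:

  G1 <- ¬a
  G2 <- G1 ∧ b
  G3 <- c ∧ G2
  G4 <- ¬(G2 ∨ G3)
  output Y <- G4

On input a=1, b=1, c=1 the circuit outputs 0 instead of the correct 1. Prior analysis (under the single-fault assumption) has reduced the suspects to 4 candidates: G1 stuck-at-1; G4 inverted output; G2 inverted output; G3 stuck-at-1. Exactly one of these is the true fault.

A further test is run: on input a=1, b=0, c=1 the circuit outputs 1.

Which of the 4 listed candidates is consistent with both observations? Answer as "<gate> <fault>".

G1 stuck-at-1

Evaluate each candidate on input a=1, b=0, c=1:
  G1 stuck-at-1: G1=1 [stuck-at-1], G2=0, G3=0, G4=1 → 1 — matches
  G4 inverted output: G1=0, G2=0, G3=0, G4=0 [inverted output] → 0 — eliminated
  G2 inverted output: G1=0, G2=1 [inverted output], G3=1, G4=0 → 0 — eliminated
  G3 stuck-at-1: G1=0, G2=0, G3=1 [stuck-at-1], G4=0 → 0 — eliminated
Only G1 stuck-at-1 reproduces the observed 1.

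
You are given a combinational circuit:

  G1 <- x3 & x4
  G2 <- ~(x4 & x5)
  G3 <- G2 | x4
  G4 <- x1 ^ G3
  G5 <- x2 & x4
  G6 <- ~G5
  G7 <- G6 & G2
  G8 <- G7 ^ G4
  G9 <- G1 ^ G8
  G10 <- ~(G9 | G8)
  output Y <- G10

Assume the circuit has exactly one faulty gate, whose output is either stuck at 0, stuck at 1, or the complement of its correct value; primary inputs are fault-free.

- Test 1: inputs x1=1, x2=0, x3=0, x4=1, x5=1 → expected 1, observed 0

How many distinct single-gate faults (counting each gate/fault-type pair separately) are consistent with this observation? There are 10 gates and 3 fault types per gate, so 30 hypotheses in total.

16

Fault-free: G1=0, G2=0, G3=1, G4=0, G5=0, G6=1, G7=0, G8=0, G9=0, G10=1 → 1. Observed 0.
  G1: stuck-at-1, inverted output ✓; others ✗
  G2: stuck-at-1, inverted output ✓; others ✗
  G3: stuck-at-0, inverted output ✓; others ✗
  G4: stuck-at-1, inverted output ✓; others ✗
  G5: none of the 3 fault types match ✗
  G6: none of the 3 fault types match ✗
  G7: stuck-at-1, inverted output ✓; others ✗
  G8: stuck-at-1, inverted output ✓; others ✗
  G9: stuck-at-1, inverted output ✓; others ✗
  G10: stuck-at-0, inverted output ✓; others ✗
Consistent faults: {G1 stuck-at-1, G1 inverted output, G2 stuck-at-1, G2 inverted output, G3 stuck-at-0, G3 inverted output, G4 stuck-at-1, G4 inverted output, G7 stuck-at-1, G7 inverted output, G8 stuck-at-1, G8 inverted output, G9 stuck-at-1, G9 inverted output, G10 stuck-at-0, G10 inverted output} — 16 in all.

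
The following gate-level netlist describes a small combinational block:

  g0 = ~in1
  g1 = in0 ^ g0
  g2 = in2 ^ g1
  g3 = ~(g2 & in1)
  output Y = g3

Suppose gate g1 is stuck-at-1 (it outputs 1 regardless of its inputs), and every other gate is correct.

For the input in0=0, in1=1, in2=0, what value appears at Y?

0

Propagate with g1 forced: g0=0, g1=1 [stuck-at-1], g2=1, g3=0.
So Y = 0. (Without the fault it would be 1.)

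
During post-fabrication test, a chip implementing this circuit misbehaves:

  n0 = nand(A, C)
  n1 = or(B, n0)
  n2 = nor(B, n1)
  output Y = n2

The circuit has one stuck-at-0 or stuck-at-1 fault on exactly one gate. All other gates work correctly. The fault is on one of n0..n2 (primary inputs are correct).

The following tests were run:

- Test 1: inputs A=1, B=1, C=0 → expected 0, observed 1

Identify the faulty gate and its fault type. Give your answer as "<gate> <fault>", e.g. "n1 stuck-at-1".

n2 stuck-at-1

Fault-free values for test 1 (A=1, B=1, C=0): n0=1, n1=1, n2=0, giving Y=0. Observed 1.
Test 1: faults giving observed 1 are {n2 stuck-at-1}.
Only n2 stuck-at-1 is consistent with every test.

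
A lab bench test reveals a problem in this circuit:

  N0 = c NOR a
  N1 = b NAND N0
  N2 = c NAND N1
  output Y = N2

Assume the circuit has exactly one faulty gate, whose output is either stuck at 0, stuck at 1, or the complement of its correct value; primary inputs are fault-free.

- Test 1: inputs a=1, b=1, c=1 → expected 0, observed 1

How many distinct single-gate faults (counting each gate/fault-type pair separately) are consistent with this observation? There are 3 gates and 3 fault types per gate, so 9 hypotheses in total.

6

Fault-free: N0=0, N1=1, N2=0 → 0. Observed 1.
  N0 stuck-at-0: output 0 ✗
  N0 stuck-at-1: output 1 ✓
  N0 inverted output: output 1 ✓
  N1 stuck-at-0: output 1 ✓
  N1 stuck-at-1: output 0 ✗
  N1 inverted output: output 1 ✓
  N2 stuck-at-0: output 0 ✗
  N2 stuck-at-1: output 1 ✓
  N2 inverted output: output 1 ✓
Consistent faults: {N0 stuck-at-1, N0 inverted output, N1 stuck-at-0, N1 inverted output, N2 stuck-at-1, N2 inverted output} — 6 in all.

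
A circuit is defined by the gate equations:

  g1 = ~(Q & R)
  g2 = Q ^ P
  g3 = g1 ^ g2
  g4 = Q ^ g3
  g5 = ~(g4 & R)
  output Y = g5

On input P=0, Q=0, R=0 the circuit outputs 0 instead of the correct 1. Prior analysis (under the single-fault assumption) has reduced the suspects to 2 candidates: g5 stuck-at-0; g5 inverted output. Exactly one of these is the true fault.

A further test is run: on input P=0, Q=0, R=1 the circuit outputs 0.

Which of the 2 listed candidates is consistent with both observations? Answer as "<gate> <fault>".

Evaluate each candidate on input P=0, Q=0, R=1:
  g5 stuck-at-0: g1=1, g2=0, g3=1, g4=1, g5=0 [stuck-at-0] → 0 — matches
  g5 inverted output: g1=1, g2=0, g3=1, g4=1, g5=1 [inverted output] → 1 — eliminated
Only g5 stuck-at-0 reproduces the observed 0.

g5 stuck-at-0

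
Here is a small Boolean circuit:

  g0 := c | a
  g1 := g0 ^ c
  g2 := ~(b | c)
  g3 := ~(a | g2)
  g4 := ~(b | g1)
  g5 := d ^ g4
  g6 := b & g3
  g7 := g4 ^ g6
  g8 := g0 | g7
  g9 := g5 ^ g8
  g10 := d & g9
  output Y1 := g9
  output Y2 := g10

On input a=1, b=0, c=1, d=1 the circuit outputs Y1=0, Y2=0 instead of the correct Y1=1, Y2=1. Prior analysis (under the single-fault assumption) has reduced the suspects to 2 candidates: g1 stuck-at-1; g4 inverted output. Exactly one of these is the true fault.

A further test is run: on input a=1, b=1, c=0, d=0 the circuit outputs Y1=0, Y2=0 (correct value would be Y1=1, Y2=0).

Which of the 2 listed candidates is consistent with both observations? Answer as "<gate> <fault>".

Evaluate each candidate on input a=1, b=1, c=0, d=0:
  g1 stuck-at-1: g0=1, g1=1 [stuck-at-1], g2=0, g3=0, g4=0, g5=0, g6=0, g7=0, g8=1, g9=1, g10=0 → Y1=1, Y2=0 — eliminated
  g4 inverted output: g0=1, g1=1, g2=0, g3=0, g4=1 [inverted output], g5=1, g6=0, g7=1, g8=1, g9=0, g10=0 → Y1=0, Y2=0 — matches
Only g4 inverted output reproduces the observed Y1=0, Y2=0.

g4 inverted output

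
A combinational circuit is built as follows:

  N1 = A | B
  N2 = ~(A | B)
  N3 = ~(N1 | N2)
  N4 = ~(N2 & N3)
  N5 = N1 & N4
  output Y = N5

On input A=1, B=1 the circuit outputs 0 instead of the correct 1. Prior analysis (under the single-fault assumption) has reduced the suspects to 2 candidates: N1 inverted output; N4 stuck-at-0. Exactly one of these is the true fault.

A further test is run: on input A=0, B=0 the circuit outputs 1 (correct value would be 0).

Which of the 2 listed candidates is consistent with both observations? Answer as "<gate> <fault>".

Evaluate each candidate on input A=0, B=0:
  N1 inverted output: N1=1 [inverted output], N2=1, N3=0, N4=1, N5=1 → 1 — matches
  N4 stuck-at-0: N1=0, N2=1, N3=0, N4=0 [stuck-at-0], N5=0 → 0 — eliminated
Only N1 inverted output reproduces the observed 1.

N1 inverted output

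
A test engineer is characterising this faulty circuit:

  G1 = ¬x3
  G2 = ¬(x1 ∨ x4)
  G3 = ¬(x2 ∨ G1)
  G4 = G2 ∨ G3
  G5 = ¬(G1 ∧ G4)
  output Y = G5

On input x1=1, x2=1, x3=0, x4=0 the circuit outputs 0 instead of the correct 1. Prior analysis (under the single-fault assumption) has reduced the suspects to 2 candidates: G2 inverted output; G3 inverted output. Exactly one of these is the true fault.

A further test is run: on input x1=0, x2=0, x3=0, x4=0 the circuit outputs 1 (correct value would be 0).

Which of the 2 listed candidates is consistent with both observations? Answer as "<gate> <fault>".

Evaluate each candidate on input x1=0, x2=0, x3=0, x4=0:
  G2 inverted output: G1=1, G2=0 [inverted output], G3=0, G4=0, G5=1 → 1 — matches
  G3 inverted output: G1=1, G2=1, G3=1 [inverted output], G4=1, G5=0 → 0 — eliminated
Only G2 inverted output reproduces the observed 1.

G2 inverted output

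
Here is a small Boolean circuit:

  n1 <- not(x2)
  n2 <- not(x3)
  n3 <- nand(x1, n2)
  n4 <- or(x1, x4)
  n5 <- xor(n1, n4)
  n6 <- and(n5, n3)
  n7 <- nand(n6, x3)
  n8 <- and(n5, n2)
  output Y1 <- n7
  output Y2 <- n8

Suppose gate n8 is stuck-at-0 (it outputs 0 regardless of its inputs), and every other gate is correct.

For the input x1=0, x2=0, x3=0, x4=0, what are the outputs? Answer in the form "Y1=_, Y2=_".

Y1=1, Y2=0

Propagate with n8 forced: n1=1, n2=1, n3=1, n4=0, n5=1, n6=1, n7=1, n8=0 [stuck-at-0].
So the outputs are Y1=1, Y2=0. (Without the fault they would be Y1=1, Y2=1.)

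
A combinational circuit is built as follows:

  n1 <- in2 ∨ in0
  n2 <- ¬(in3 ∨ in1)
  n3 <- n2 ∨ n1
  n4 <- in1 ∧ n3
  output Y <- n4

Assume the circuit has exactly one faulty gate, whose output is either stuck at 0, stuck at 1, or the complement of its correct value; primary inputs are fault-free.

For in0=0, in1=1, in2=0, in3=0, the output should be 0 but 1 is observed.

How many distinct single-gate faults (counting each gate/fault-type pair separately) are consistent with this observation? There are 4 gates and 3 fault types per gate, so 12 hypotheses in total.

Fault-free: n1=0, n2=0, n3=0, n4=0 → 0. Observed 1.
  n1 stuck-at-0: output 0 ✗
  n1 stuck-at-1: output 1 ✓
  n1 inverted output: output 1 ✓
  n2 stuck-at-0: output 0 ✗
  n2 stuck-at-1: output 1 ✓
  n2 inverted output: output 1 ✓
  n3 stuck-at-0: output 0 ✗
  n3 stuck-at-1: output 1 ✓
  n3 inverted output: output 1 ✓
  n4 stuck-at-0: output 0 ✗
  n4 stuck-at-1: output 1 ✓
  n4 inverted output: output 1 ✓
Consistent faults: {n1 stuck-at-1, n1 inverted output, n2 stuck-at-1, n2 inverted output, n3 stuck-at-1, n3 inverted output, n4 stuck-at-1, n4 inverted output} — 8 in all.

8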